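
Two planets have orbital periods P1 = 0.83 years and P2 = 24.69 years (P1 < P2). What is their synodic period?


1/P_syn = |1/P1 - 1/P2| = |1/0.83 - 1/24.69| => P_syn = 0.8589

0.8589 years


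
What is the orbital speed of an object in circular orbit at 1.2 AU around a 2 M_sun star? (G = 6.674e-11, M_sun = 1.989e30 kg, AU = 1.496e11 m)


v = sqrt(GM/r) = sqrt(6.674e-11 * 3.978e+30 / 1.795e+11) = 38456.4393

38456.4393 m/s


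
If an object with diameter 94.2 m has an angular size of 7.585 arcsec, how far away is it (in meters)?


D = size / theta_rad, theta_rad = 7.585 * pi/(180*3600) = 3.677e-05, D = 2.562e+06

2.562e+06 m


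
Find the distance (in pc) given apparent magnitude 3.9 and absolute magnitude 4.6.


d = 10^((m - M + 5)/5) = 10^((3.9 - 4.6 + 5)/5) = 7.2444

7.2444 pc


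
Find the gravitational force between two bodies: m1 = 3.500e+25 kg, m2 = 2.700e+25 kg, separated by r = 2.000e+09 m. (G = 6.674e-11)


F = G*m1*m2/r^2 = 6.674e-11 * 3.500e+25 * 2.700e+25 / (2.000e+09)^2 = 6.674e-11 * 9.450e+50 / 4.000e+18 = 1.577e+22

1.577e+22 N


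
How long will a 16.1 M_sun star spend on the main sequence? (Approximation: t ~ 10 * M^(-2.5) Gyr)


t = 10 * M^(-2.5) = 10 * 16.1^(-2.5) = 0.0096

0.0096 Gyr


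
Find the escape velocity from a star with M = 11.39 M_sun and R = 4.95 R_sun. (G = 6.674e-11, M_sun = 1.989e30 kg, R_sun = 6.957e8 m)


M = 11.39 * 1.989e30 kg = 2.265471e+31 kg; R = 4.95 * 6.957e8 m = 3.443715e+09 m. v_esc = sqrt(2GM/R) = sqrt(2 * 6.674e-11 * 2.265471e+31 / 3.443715e+09) = 937073.7051

937073.7051 m/s


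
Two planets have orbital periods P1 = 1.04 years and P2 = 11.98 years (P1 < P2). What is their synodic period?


1/P_syn = |1/P1 - 1/P2| = |1/1.04 - 1/11.98| => P_syn = 1.1389

1.1389 years


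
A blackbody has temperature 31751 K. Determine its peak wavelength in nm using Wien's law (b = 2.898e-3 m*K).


lam_max = b / T = 2.898e-3 / 31751 = 9.127e-08 m = 91.2727 nm

91.2727 nm


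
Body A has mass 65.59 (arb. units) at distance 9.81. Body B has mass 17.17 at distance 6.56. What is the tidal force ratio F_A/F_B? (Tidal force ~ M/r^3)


Ratio = (M1/r1^3) / (M2/r2^3) = (65.59/9.81^3) / (17.17/6.56^3) = 1.1423

1.1423


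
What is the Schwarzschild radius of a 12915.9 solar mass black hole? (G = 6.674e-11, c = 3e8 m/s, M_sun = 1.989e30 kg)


M = 12915.9 * 1.989e30 kg = 2.56897251e+34 kg. rs = 2GM/c^2 = 2 * 6.674e-11 * 2.56897251e+34 / (3e8)^2 = 3.810e+07

3.810e+07 m


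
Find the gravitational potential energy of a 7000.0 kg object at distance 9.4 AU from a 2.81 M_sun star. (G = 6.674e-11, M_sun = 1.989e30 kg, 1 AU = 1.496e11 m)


M = 2.81 * 1.989e30 kg = 5.58909e+30 kg; r = 9.4 AU * 1.496e11 m/AU = 1.40624e+12 m. U = -GM*m/r = -(6.674e-11 * 5.58909e+30 * 7000.0) / 1.40624e+12 = -1.857e+12

-1.857e+12 J


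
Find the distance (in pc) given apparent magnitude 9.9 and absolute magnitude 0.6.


d = 10^((m - M + 5)/5) = 10^((9.9 - 0.6 + 5)/5) = 724.436

724.436 pc


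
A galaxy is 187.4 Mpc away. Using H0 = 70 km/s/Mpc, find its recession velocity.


v = H0 * d = 70 * 187.4 = 13118.0

13118.0 km/s


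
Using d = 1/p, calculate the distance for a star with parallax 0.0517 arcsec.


d = 1/p = 1/0.0517 = 19.3424

19.3424 pc


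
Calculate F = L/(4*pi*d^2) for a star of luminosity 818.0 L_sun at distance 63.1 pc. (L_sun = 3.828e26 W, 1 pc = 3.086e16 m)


F = L / (4*pi*d^2) = 3.131e+29 / (4*pi*(1.947e+18)^2) = 6.572e-09

6.572e-09 W/m^2


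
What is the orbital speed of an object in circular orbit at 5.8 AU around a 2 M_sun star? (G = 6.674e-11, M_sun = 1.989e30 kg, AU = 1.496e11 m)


v = sqrt(GM/r) = sqrt(6.674e-11 * 3.978e+30 / 8.677e+11) = 17492.2509

17492.2509 m/s


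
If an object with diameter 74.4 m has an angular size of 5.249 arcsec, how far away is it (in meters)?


D = size / theta_rad, theta_rad = 5.249 * pi/(180*3600) = 2.545e-05, D = 2.924e+06

2.924e+06 m


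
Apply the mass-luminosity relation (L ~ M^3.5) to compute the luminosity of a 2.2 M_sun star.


L/L_sun = (M/M_sun)^3.5 = 2.2^3.5 = 15.7935

15.7935 L_sun


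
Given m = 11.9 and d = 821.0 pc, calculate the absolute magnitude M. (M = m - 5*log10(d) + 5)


M = m - 5*log10(d) + 5 = 11.9 - 5*log10(821.0) + 5 = 2.3283

2.3283


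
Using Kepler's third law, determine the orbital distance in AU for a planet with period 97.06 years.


a = P^(2/3) = 97.06^(2/3) = 21.12

21.12 AU


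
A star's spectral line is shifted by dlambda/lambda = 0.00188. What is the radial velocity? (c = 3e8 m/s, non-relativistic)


v = (dlambda/lambda) * c = 0.00188 * 3e8 = 564000.0

564000.0 m/s


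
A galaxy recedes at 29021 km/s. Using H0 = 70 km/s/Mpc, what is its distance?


d = v / H0 = 29021 / 70 = 414.5857

414.5857 Mpc


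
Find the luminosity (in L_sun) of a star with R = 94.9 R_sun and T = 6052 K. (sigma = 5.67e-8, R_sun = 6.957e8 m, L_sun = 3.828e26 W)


R = 94.9 * 6.957e8 m = 6.602193e+10 m. L = 4*pi*R^2*sigma*T^4 = 4*pi*(6.602193e+10)^2 * 5.67e-8 * 6052^4 = 4.166439039e+30 W. L/L_sun = 4.166439039e+30 / 3.828e26 = 10884.1145

10884.1145 L_sun


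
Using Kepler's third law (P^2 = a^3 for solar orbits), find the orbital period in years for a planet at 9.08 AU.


P = a^(3/2) = 9.08^1.5 = 27.3608

27.3608 years


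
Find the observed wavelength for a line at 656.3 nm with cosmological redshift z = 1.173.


lam_obs = lam_emit * (1 + z) = 656.3 * (1 + 1.173) = 1426.1399

1426.1399 nm


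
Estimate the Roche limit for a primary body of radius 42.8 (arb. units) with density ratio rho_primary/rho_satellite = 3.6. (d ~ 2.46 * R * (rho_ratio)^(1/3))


d_Roche = 2.46 * 42.8 * 3.6^(1/3) = 161.3664

161.3664


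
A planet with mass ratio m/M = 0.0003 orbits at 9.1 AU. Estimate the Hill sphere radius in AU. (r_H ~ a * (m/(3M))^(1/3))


r_H = a * (m/3M)^(1/3) = 9.1 * (0.0003/3)^(1/3) = 0.4224

0.4224 AU


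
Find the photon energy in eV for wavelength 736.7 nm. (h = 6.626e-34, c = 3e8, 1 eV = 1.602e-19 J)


E = hc/lambda = 6.626e-34 * 3e8 / 7.367e-07 = 2.698e-19 J = 1.6843 eV

1.6843 eV


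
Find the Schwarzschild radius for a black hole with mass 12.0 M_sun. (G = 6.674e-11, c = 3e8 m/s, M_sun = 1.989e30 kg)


M = 12.0 * 1.989e30 kg = 2.3868e+31 kg. rs = 2GM/c^2 = 2 * 6.674e-11 * 2.3868e+31 / (3e8)^2 = 35398.896

35398.896 m


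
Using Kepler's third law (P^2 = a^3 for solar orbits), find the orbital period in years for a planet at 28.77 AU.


P = a^(3/2) = 28.77^1.5 = 154.3156

154.3156 years


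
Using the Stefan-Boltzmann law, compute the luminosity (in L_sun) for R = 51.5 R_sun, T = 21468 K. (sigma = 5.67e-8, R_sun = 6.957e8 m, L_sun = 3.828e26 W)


R = 51.5 * 6.957e8 m = 3.582855e+10 m. L = 4*pi*R^2*sigma*T^4 = 4*pi*(3.582855e+10)^2 * 5.67e-8 * 21468^4 = 1.942753653e+32 W. L/L_sun = 1.942753653e+32 / 3.828e26 = 507511.4035

507511.4035 L_sun


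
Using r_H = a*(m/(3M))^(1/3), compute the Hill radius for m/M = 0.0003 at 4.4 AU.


r_H = a * (m/3M)^(1/3) = 4.4 * (0.0003/3)^(1/3) = 0.2042

0.2042 AU


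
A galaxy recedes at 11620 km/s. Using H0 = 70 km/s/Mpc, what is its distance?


d = v / H0 = 11620 / 70 = 166.0

166.0 Mpc


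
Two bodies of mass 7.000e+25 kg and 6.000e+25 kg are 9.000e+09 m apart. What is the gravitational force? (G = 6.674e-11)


F = G*m1*m2/r^2 = 6.674e-11 * 7.000e+25 * 6.000e+25 / (9.000e+09)^2 = 6.674e-11 * 4.200e+51 / 8.100e+19 = 3.461e+21

3.461e+21 N


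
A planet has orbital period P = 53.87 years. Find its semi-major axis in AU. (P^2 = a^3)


a = P^(2/3) = 53.87^(2/3) = 14.2637

14.2637 AU


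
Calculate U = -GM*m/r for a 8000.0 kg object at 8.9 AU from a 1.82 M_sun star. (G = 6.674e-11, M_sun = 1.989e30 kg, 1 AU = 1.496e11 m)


M = 1.82 * 1.989e30 kg = 3.61998e+30 kg; r = 8.9 AU * 1.496e11 m/AU = 1.33144e+12 m. U = -GM*m/r = -(6.674e-11 * 3.61998e+30 * 8000.0) / 1.33144e+12 = -1.452e+12

-1.452e+12 J


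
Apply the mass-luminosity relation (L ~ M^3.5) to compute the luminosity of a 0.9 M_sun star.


L/L_sun = (M/M_sun)^3.5 = 0.9^3.5 = 0.6916

0.6916 L_sun


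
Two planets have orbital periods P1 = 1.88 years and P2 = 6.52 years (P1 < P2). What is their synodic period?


1/P_syn = |1/P1 - 1/P2| = |1/1.88 - 1/6.52| => P_syn = 2.6417

2.6417 years


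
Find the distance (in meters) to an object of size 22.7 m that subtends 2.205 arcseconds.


D = size / theta_rad, theta_rad = 2.205 * pi/(180*3600) = 1.069e-05, D = 2.123e+06

2.123e+06 m


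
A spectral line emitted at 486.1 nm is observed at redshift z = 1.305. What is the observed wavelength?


lam_obs = lam_emit * (1 + z) = 486.1 * (1 + 1.305) = 1120.4605

1120.4605 nm


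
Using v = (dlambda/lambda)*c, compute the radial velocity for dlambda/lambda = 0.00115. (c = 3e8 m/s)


v = (dlambda/lambda) * c = 0.00115 * 3e8 = 345000.0

345000.0 m/s


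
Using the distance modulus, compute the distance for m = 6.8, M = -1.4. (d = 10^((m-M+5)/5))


d = 10^((m - M + 5)/5) = 10^((6.8 - -1.4 + 5)/5) = 436.5158

436.5158 pc


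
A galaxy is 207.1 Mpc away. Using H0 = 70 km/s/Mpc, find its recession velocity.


v = H0 * d = 70 * 207.1 = 14497.0

14497.0 km/s


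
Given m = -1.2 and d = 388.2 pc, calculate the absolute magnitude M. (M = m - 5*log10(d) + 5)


M = m - 5*log10(d) + 5 = -1.2 - 5*log10(388.2) + 5 = -9.1453

-9.1453


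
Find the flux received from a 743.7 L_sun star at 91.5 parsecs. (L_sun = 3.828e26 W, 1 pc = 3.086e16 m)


F = L / (4*pi*d^2) = 2.847e+29 / (4*pi*(2.824e+18)^2) = 2.841e-09

2.841e-09 W/m^2


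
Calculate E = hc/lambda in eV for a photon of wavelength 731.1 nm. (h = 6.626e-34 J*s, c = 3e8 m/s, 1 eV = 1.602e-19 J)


E = hc/lambda = 6.626e-34 * 3e8 / 7.311e-07 = 2.719e-19 J = 1.6972 eV

1.6972 eV


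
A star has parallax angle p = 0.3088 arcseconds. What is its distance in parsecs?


d = 1/p = 1/0.3088 = 3.2383

3.2383 pc


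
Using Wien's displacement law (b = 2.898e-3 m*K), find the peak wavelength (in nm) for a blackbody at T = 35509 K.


lam_max = b / T = 2.898e-3 / 35509 = 8.161e-08 m = 81.6131 nm

81.6131 nm


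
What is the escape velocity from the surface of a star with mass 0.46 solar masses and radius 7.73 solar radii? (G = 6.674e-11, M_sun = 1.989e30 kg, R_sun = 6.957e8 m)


M = 0.46 * 1.989e30 kg = 9.1494e+29 kg; R = 7.73 * 6.957e8 m = 5.377761e+09 m. v_esc = sqrt(2GM/R) = sqrt(2 * 6.674e-11 * 9.1494e+29 / 5.377761e+09) = 150696.6707

150696.6707 m/s


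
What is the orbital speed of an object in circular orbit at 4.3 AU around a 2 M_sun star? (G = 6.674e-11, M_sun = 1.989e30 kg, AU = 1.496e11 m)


v = sqrt(GM/r) = sqrt(6.674e-11 * 3.978e+30 / 6.433e+11) = 20315.4041

20315.4041 m/s


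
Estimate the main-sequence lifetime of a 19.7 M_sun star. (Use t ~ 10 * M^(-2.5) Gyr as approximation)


t = 10 * M^(-2.5) = 10 * 19.7^(-2.5) = 0.0058

0.0058 Gyr


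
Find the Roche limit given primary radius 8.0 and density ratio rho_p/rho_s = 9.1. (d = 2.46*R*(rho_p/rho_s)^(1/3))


d_Roche = 2.46 * 8.0 * 9.1^(1/3) = 41.0871

41.0871


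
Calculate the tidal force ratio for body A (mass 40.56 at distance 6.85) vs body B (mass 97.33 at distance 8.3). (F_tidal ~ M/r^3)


Ratio = (M1/r1^3) / (M2/r2^3) = (40.56/6.85^3) / (97.33/8.3^3) = 0.7413

0.7413


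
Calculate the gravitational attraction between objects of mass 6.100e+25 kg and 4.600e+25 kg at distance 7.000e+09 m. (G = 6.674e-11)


F = G*m1*m2/r^2 = 6.674e-11 * 6.100e+25 * 4.600e+25 / (7.000e+09)^2 = 6.674e-11 * 2.806e+51 / 4.900e+19 = 3.822e+21

3.822e+21 N


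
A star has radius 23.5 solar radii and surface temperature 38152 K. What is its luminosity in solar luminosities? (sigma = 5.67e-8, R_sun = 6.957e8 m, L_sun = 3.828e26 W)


R = 23.5 * 6.957e8 m = 1.634895e+10 m. L = 4*pi*R^2*sigma*T^4 = 4*pi*(1.634895e+10)^2 * 5.67e-8 * 38152^4 = 4.034984696e+32 W. L/L_sun = 4.034984696e+32 / 3.828e26 = 1.054e+06

1.054e+06 L_sun


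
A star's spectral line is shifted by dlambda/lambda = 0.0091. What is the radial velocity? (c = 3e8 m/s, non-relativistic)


v = (dlambda/lambda) * c = 0.0091 * 3e8 = 2.730e+06

2.730e+06 m/s


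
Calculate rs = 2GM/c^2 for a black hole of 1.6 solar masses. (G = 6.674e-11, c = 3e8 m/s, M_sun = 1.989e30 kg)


M = 1.6 * 1.989e30 kg = 3.1824e+30 kg. rs = 2GM/c^2 = 2 * 6.674e-11 * 3.1824e+30 / (3e8)^2 = 4719.8528

4719.8528 m


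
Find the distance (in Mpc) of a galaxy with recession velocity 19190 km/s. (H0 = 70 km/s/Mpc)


d = v / H0 = 19190 / 70 = 274.1429

274.1429 Mpc


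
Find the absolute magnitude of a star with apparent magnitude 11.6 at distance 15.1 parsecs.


M = m - 5*log10(d) + 5 = 11.6 - 5*log10(15.1) + 5 = 10.7051

10.7051


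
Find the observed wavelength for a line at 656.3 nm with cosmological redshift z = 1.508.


lam_obs = lam_emit * (1 + z) = 656.3 * (1 + 1.508) = 1646.0004

1646.0004 nm


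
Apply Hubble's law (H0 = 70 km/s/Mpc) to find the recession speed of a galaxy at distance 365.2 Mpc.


v = H0 * d = 70 * 365.2 = 25564.0

25564.0 km/s


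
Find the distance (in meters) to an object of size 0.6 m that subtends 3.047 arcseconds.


D = size / theta_rad, theta_rad = 3.047 * pi/(180*3600) = 1.477e-05, D = 40616.634

40616.634 m


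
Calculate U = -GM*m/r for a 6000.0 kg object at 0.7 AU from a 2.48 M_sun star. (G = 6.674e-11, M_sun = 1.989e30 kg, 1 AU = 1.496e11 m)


M = 2.48 * 1.989e30 kg = 4.93272e+30 kg; r = 0.7 AU * 1.496e11 m/AU = 1.0472e+11 m. U = -GM*m/r = -(6.674e-11 * 4.93272e+30 * 6000.0) / 1.0472e+11 = -1.886e+13

-1.886e+13 J


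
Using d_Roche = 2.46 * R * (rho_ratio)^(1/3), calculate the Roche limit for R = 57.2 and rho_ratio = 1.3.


d_Roche = 2.46 * 57.2 * 1.3^(1/3) = 153.5721

153.5721


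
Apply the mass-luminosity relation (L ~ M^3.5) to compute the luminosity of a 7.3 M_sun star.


L/L_sun = (M/M_sun)^3.5 = 7.3^3.5 = 1051.0661

1051.0661 L_sun


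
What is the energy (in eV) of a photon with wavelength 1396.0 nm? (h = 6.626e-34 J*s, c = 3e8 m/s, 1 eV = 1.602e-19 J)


E = hc/lambda = 6.626e-34 * 3e8 / 1.396e-06 = 1.424e-19 J = 0.8888 eV

0.8888 eV


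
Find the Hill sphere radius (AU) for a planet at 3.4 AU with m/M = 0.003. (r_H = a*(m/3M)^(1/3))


r_H = a * (m/3M)^(1/3) = 3.4 * (0.003/3)^(1/3) = 0.34

0.34 AU


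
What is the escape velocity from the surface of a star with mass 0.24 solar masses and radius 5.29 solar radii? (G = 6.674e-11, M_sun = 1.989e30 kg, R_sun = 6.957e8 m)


M = 0.24 * 1.989e30 kg = 4.7736e+29 kg; R = 5.29 * 6.957e8 m = 3.680253e+09 m. v_esc = sqrt(2GM/R) = sqrt(2 * 6.674e-11 * 4.7736e+29 / 3.680253e+09) = 131580.7246

131580.7246 m/s


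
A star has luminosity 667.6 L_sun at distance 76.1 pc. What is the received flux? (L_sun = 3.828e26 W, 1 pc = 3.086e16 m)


F = L / (4*pi*d^2) = 2.556e+29 / (4*pi*(2.348e+18)^2) = 3.687e-09

3.687e-09 W/m^2


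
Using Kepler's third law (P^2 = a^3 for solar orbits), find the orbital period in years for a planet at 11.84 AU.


P = a^(3/2) = 11.84^1.5 = 40.7406

40.7406 years


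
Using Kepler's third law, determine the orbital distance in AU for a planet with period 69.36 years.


a = P^(2/3) = 69.36^(2/3) = 16.8813

16.8813 AU


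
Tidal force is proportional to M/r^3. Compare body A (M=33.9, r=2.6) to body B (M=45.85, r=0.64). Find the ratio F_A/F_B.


Ratio = (M1/r1^3) / (M2/r2^3) = (33.9/2.6^3) / (45.85/0.64^3) = 0.011

0.011


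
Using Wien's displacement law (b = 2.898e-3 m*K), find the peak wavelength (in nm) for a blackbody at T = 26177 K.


lam_max = b / T = 2.898e-3 / 26177 = 1.107e-07 m = 110.7079 nm

110.7079 nm


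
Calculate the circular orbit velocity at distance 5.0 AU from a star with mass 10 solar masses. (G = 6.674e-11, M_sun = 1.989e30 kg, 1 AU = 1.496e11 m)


v = sqrt(GM/r) = sqrt(6.674e-11 * 1.989e+31 / 7.480e+11) = 42126.9186

42126.9186 m/s


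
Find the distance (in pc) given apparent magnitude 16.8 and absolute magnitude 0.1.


d = 10^((m - M + 5)/5) = 10^((16.8 - 0.1 + 5)/5) = 21877.6162

21877.6162 pc


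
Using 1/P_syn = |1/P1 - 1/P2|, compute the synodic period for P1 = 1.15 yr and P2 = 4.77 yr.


1/P_syn = |1/P1 - 1/P2| = |1/1.15 - 1/4.77| => P_syn = 1.5153

1.5153 years


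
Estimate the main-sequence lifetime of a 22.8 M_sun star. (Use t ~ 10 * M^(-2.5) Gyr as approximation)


t = 10 * M^(-2.5) = 10 * 22.8^(-2.5) = 0.004

0.004 Gyr


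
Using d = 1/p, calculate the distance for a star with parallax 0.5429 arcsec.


d = 1/p = 1/0.5429 = 1.842

1.842 pc


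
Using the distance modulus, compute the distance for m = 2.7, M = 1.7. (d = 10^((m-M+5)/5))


d = 10^((m - M + 5)/5) = 10^((2.7 - 1.7 + 5)/5) = 15.8489

15.8489 pc


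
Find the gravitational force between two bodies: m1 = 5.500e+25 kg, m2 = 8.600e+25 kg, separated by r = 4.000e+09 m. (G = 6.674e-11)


F = G*m1*m2/r^2 = 6.674e-11 * 5.500e+25 * 8.600e+25 / (4.000e+09)^2 = 6.674e-11 * 4.730e+51 / 1.600e+19 = 1.973e+22

1.973e+22 N


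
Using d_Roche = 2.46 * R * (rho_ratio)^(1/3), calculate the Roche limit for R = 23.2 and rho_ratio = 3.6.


d_Roche = 2.46 * 23.2 * 3.6^(1/3) = 87.4696

87.4696


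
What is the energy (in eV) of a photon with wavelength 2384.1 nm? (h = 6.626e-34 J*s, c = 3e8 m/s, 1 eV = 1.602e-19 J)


E = hc/lambda = 6.626e-34 * 3e8 / 2.384e-06 = 8.338e-20 J = 0.5205 eV

0.5205 eV


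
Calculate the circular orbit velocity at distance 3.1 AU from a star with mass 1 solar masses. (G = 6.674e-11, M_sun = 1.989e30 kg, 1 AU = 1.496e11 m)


v = sqrt(GM/r) = sqrt(6.674e-11 * 1.989e+30 / 4.638e+11) = 16918.5777

16918.5777 m/s


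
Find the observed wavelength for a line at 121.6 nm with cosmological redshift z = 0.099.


lam_obs = lam_emit * (1 + z) = 121.6 * (1 + 0.099) = 133.6384

133.6384 nm


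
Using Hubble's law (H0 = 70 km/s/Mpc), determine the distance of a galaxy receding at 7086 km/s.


d = v / H0 = 7086 / 70 = 101.2286

101.2286 Mpc


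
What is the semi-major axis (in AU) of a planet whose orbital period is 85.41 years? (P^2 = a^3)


a = P^(2/3) = 85.41^(2/3) = 19.3942

19.3942 AU


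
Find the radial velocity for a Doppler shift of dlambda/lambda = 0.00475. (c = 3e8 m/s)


v = (dlambda/lambda) * c = 0.00475 * 3e8 = 1.425e+06

1.425e+06 m/s


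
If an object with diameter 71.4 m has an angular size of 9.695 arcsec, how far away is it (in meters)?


D = size / theta_rad, theta_rad = 9.695 * pi/(180*3600) = 4.700e-05, D = 1.519e+06

1.519e+06 m


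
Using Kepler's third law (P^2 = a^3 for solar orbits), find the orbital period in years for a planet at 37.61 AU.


P = a^(3/2) = 37.61^1.5 = 230.6508

230.6508 years


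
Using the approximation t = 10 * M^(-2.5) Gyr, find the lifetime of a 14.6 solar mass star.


t = 10 * M^(-2.5) = 10 * 14.6^(-2.5) = 0.0123

0.0123 Gyr


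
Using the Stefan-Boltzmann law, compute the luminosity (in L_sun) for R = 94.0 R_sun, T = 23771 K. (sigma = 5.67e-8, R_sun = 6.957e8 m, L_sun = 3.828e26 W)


R = 94.0 * 6.957e8 m = 6.53958e+10 m. L = 4*pi*R^2*sigma*T^4 = 4*pi*(6.53958e+10)^2 * 5.67e-8 * 23771^4 = 9.729319043e+32 W. L/L_sun = 9.729319043e+32 / 3.828e26 = 2.542e+06

2.542e+06 L_sun


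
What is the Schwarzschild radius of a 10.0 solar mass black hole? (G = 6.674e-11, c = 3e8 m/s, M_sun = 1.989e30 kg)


M = 10.0 * 1.989e30 kg = 1.989e+31 kg. rs = 2GM/c^2 = 2 * 6.674e-11 * 1.989e+31 / (3e8)^2 = 29499.08

29499.08 m


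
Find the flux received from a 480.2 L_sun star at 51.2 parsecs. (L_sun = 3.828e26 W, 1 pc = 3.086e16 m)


F = L / (4*pi*d^2) = 1.838e+29 / (4*pi*(1.580e+18)^2) = 5.859e-09

5.859e-09 W/m^2


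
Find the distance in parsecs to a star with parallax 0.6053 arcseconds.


d = 1/p = 1/0.6053 = 1.6521

1.6521 pc


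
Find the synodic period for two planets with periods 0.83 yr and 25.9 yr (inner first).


1/P_syn = |1/P1 - 1/P2| = |1/0.83 - 1/25.9| => P_syn = 0.8575

0.8575 years


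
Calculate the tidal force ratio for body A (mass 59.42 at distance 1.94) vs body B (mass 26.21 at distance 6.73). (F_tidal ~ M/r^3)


Ratio = (M1/r1^3) / (M2/r2^3) = (59.42/1.94^3) / (26.21/6.73^3) = 94.6467

94.6467


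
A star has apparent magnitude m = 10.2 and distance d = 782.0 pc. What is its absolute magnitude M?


M = m - 5*log10(d) + 5 = 10.2 - 5*log10(782.0) + 5 = 0.734

0.734


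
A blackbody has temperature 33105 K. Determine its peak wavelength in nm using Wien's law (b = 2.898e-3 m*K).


lam_max = b / T = 2.898e-3 / 33105 = 8.754e-08 m = 87.5396 nm

87.5396 nm


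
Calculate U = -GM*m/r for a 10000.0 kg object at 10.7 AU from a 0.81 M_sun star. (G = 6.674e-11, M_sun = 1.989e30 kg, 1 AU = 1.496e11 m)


M = 0.81 * 1.989e30 kg = 1.61109e+30 kg; r = 10.7 AU * 1.496e11 m/AU = 1.60072e+12 m. U = -GM*m/r = -(6.674e-11 * 1.61109e+30 * 10000.0) / 1.60072e+12 = -6.717e+11

-6.717e+11 J


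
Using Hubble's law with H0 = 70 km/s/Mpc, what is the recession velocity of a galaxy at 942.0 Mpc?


v = H0 * d = 70 * 942.0 = 65940.0

65940.0 km/s


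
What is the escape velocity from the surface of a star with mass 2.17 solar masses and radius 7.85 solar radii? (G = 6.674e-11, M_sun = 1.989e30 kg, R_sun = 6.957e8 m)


M = 2.17 * 1.989e30 kg = 4.31613e+30 kg; R = 7.85 * 6.957e8 m = 5.461245e+09 m. v_esc = sqrt(2GM/R) = sqrt(2 * 6.674e-11 * 4.31613e+30 / 5.461245e+09) = 324795.1439

324795.1439 m/s


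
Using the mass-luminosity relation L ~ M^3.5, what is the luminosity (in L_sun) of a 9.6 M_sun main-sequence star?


L/L_sun = (M/M_sun)^3.5 = 9.6^3.5 = 2741.2542

2741.2542 L_sun


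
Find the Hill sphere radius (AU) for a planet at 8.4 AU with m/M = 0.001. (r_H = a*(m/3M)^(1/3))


r_H = a * (m/3M)^(1/3) = 8.4 * (0.001/3)^(1/3) = 0.5824

0.5824 AU


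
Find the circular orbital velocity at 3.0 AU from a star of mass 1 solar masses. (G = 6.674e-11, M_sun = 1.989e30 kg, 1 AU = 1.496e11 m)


v = sqrt(GM/r) = sqrt(6.674e-11 * 1.989e+30 / 4.488e+11) = 17198.2425

17198.2425 m/s


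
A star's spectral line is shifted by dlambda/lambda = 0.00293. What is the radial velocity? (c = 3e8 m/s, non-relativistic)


v = (dlambda/lambda) * c = 0.00293 * 3e8 = 879000.0

879000.0 m/s


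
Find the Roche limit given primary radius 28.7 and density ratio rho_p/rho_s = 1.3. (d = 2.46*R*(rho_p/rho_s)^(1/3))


d_Roche = 2.46 * 28.7 * 1.3^(1/3) = 77.0545

77.0545


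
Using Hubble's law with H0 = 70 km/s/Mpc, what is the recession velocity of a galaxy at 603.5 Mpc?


v = H0 * d = 70 * 603.5 = 42245.0

42245.0 km/s


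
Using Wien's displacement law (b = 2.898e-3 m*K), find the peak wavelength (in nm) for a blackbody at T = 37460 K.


lam_max = b / T = 2.898e-3 / 37460 = 7.736e-08 m = 77.3625 nm

77.3625 nm


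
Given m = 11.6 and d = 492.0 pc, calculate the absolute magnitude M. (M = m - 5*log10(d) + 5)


M = m - 5*log10(d) + 5 = 11.6 - 5*log10(492.0) + 5 = 3.1402

3.1402


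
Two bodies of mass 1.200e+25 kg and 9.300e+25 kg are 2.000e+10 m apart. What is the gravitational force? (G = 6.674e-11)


F = G*m1*m2/r^2 = 6.674e-11 * 1.200e+25 * 9.300e+25 / (2.000e+10)^2 = 6.674e-11 * 1.116e+51 / 4.000e+20 = 1.862e+20

1.862e+20 N


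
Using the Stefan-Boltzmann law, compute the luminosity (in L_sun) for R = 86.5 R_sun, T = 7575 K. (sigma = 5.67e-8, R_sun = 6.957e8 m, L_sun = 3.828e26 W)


R = 86.5 * 6.957e8 m = 6.017805e+10 m. L = 4*pi*R^2*sigma*T^4 = 4*pi*(6.017805e+10)^2 * 5.67e-8 * 7575^4 = 8.495710271e+30 W. L/L_sun = 8.495710271e+30 / 3.828e26 = 22193.6005

22193.6005 L_sun


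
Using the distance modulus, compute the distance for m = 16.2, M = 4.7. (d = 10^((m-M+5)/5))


d = 10^((m - M + 5)/5) = 10^((16.2 - 4.7 + 5)/5) = 1995.2623

1995.2623 pc


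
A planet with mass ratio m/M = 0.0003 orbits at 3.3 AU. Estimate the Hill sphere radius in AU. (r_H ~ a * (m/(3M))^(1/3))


r_H = a * (m/3M)^(1/3) = 3.3 * (0.0003/3)^(1/3) = 0.1532

0.1532 AU


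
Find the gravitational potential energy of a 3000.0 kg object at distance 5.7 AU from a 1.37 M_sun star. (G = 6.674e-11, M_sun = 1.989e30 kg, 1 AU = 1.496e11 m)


M = 1.37 * 1.989e30 kg = 2.72493e+30 kg; r = 5.7 AU * 1.496e11 m/AU = 8.5272e+11 m. U = -GM*m/r = -(6.674e-11 * 2.72493e+30 * 3000.0) / 8.5272e+11 = -6.398e+11

-6.398e+11 J


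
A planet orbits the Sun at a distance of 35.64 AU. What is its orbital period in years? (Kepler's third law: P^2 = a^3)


P = a^(3/2) = 35.64^1.5 = 212.7681

212.7681 years


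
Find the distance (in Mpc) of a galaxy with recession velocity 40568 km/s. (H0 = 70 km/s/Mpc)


d = v / H0 = 40568 / 70 = 579.5429

579.5429 Mpc


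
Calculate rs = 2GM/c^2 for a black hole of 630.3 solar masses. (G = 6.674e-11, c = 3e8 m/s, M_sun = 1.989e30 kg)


M = 630.3 * 1.989e30 kg = 1.2536667e+33 kg. rs = 2GM/c^2 = 2 * 6.674e-11 * 1.2536667e+33 / (3e8)^2 = 1.859e+06

1.859e+06 m


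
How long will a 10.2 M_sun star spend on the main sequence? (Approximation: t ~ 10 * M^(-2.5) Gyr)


t = 10 * M^(-2.5) = 10 * 10.2^(-2.5) = 0.0301

0.0301 Gyr


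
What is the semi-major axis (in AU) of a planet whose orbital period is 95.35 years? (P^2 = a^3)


a = P^(2/3) = 95.35^(2/3) = 20.8712

20.8712 AU


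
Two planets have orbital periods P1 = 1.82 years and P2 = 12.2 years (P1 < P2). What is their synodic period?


1/P_syn = |1/P1 - 1/P2| = |1/1.82 - 1/12.2| => P_syn = 2.1391

2.1391 years


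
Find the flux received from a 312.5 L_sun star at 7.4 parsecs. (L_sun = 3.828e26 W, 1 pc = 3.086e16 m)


F = L / (4*pi*d^2) = 1.196e+29 / (4*pi*(2.284e+17)^2) = 1.825e-07

1.825e-07 W/m^2


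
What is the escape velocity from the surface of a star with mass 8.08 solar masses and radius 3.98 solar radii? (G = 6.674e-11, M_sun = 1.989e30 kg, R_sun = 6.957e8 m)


M = 8.08 * 1.989e30 kg = 1.607112e+31 kg; R = 3.98 * 6.957e8 m = 2.768886e+09 m. v_esc = sqrt(2GM/R) = sqrt(2 * 6.674e-11 * 1.607112e+31 / 2.768886e+09) = 880194.465

880194.465 m/s


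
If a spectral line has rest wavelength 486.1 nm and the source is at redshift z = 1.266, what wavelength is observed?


lam_obs = lam_emit * (1 + z) = 486.1 * (1 + 1.266) = 1101.5026

1101.5026 nm


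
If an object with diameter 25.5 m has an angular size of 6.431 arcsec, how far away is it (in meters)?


D = size / theta_rad, theta_rad = 6.431 * pi/(180*3600) = 3.118e-05, D = 817874.7565

817874.7565 m


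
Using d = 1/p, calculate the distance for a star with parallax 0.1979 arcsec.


d = 1/p = 1/0.1979 = 5.0531

5.0531 pc


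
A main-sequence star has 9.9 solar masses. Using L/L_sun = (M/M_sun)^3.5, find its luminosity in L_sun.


L/L_sun = (M/M_sun)^3.5 = 9.9^3.5 = 3052.9745

3052.9745 L_sun


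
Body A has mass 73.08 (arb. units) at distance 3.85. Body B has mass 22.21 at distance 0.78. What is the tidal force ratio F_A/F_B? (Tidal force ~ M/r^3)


Ratio = (M1/r1^3) / (M2/r2^3) = (73.08/3.85^3) / (22.21/0.78^3) = 0.0274

0.0274


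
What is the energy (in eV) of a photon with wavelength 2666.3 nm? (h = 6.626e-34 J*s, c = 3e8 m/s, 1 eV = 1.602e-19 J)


E = hc/lambda = 6.626e-34 * 3e8 / 2.666e-06 = 7.455e-20 J = 0.4654 eV

0.4654 eV


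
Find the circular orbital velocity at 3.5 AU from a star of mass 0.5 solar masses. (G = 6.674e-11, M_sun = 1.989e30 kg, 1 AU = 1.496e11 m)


v = sqrt(GM/r) = sqrt(6.674e-11 * 9.945e+29 / 5.236e+11) = 11258.8926

11258.8926 m/s


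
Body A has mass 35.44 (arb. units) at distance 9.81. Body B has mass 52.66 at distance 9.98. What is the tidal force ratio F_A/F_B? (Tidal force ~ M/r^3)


Ratio = (M1/r1^3) / (M2/r2^3) = (35.44/9.81^3) / (52.66/9.98^3) = 0.7086

0.7086


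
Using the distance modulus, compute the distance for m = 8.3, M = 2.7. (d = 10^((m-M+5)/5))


d = 10^((m - M + 5)/5) = 10^((8.3 - 2.7 + 5)/5) = 131.8257

131.8257 pc


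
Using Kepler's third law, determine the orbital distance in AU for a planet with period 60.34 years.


a = P^(2/3) = 60.34^(2/3) = 15.384

15.384 AU


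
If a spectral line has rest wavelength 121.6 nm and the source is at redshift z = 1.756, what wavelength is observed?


lam_obs = lam_emit * (1 + z) = 121.6 * (1 + 1.756) = 335.1296

335.1296 nm


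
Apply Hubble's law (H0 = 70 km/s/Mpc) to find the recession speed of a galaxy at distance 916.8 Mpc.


v = H0 * d = 70 * 916.8 = 64176.0

64176.0 km/s


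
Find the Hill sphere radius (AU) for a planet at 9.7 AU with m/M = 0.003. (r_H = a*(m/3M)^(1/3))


r_H = a * (m/3M)^(1/3) = 9.7 * (0.003/3)^(1/3) = 0.97

0.97 AU


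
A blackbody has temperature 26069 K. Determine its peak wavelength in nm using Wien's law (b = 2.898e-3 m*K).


lam_max = b / T = 2.898e-3 / 26069 = 1.112e-07 m = 111.1665 nm

111.1665 nm


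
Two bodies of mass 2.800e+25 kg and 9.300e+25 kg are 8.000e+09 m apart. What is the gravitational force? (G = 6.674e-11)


F = G*m1*m2/r^2 = 6.674e-11 * 2.800e+25 * 9.300e+25 / (8.000e+09)^2 = 6.674e-11 * 2.604e+51 / 6.400e+19 = 2.715e+21

2.715e+21 N


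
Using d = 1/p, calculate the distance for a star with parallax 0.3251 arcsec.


d = 1/p = 1/0.3251 = 3.076

3.076 pc


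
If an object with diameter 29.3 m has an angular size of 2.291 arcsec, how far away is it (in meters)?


D = size / theta_rad, theta_rad = 2.291 * pi/(180*3600) = 1.111e-05, D = 2.638e+06

2.638e+06 m


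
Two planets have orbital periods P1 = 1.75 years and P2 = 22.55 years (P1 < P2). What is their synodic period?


1/P_syn = |1/P1 - 1/P2| = |1/1.75 - 1/22.55| => P_syn = 1.8972

1.8972 years


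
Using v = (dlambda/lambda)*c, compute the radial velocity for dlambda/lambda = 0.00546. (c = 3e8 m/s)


v = (dlambda/lambda) * c = 0.00546 * 3e8 = 1.638e+06

1.638e+06 m/s


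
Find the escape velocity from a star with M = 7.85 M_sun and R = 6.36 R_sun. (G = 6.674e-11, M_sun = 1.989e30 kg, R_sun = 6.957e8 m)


M = 7.85 * 1.989e30 kg = 1.561365e+31 kg; R = 6.36 * 6.957e8 m = 4.424652e+09 m. v_esc = sqrt(2GM/R) = sqrt(2 * 6.674e-11 * 1.561365e+31 / 4.424652e+09) = 686310.6835

686310.6835 m/s


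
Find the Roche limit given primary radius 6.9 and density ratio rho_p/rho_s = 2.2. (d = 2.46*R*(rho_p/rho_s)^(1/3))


d_Roche = 2.46 * 6.9 * 2.2^(1/3) = 22.0762

22.0762


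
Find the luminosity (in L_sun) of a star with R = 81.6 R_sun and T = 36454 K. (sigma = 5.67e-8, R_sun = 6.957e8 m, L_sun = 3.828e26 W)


R = 81.6 * 6.957e8 m = 5.676912e+10 m. L = 4*pi*R^2*sigma*T^4 = 4*pi*(5.676912e+10)^2 * 5.67e-8 * 36454^4 = 4.055066718e+33 W. L/L_sun = 4.055066718e+33 / 3.828e26 = 1.059e+07

1.059e+07 L_sun


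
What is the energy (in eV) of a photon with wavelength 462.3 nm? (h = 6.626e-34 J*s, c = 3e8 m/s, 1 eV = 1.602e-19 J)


E = hc/lambda = 6.626e-34 * 3e8 / 4.623e-07 = 4.300e-19 J = 2.684 eV

2.684 eV


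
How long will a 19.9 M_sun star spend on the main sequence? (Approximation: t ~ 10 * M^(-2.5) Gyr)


t = 10 * M^(-2.5) = 10 * 19.9^(-2.5) = 0.0057

0.0057 Gyr


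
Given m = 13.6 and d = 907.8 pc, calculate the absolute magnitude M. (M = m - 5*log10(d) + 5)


M = m - 5*log10(d) + 5 = 13.6 - 5*log10(907.8) + 5 = 3.81

3.81


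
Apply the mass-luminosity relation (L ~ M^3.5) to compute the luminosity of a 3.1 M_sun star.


L/L_sun = (M/M_sun)^3.5 = 3.1^3.5 = 52.4525

52.4525 L_sun


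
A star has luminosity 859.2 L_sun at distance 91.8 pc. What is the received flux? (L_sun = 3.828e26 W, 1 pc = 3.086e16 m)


F = L / (4*pi*d^2) = 3.289e+29 / (4*pi*(2.833e+18)^2) = 3.261e-09

3.261e-09 W/m^2


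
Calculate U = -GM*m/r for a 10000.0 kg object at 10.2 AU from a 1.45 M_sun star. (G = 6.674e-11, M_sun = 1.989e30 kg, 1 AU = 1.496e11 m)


M = 1.45 * 1.989e30 kg = 2.88405e+30 kg; r = 10.2 AU * 1.496e11 m/AU = 1.52592e+12 m. U = -GM*m/r = -(6.674e-11 * 2.88405e+30 * 10000.0) / 1.52592e+12 = -1.261e+12

-1.261e+12 J


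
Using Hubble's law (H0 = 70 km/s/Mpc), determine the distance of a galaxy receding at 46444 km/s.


d = v / H0 = 46444 / 70 = 663.4857

663.4857 Mpc


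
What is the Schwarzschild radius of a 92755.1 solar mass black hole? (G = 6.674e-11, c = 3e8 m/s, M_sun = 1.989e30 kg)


M = 92755.1 * 1.989e30 kg = 1.844898939e+35 kg. rs = 2GM/c^2 = 2 * 6.674e-11 * 1.844898939e+35 / (3e8)^2 = 2.736e+08

2.736e+08 m


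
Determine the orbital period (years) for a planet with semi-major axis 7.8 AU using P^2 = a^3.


P = a^(3/2) = 7.8^1.5 = 21.7842

21.7842 years


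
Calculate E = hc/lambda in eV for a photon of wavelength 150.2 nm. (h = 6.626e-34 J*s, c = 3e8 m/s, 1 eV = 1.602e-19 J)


E = hc/lambda = 6.626e-34 * 3e8 / 1.502e-07 = 1.323e-18 J = 8.2611 eV

8.2611 eV


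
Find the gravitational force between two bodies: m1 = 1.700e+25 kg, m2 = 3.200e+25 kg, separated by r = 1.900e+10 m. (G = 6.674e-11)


F = G*m1*m2/r^2 = 6.674e-11 * 1.700e+25 * 3.200e+25 / (1.900e+10)^2 = 6.674e-11 * 5.440e+50 / 3.610e+20 = 1.006e+20

1.006e+20 N


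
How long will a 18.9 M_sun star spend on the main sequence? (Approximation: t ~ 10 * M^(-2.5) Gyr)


t = 10 * M^(-2.5) = 10 * 18.9^(-2.5) = 0.0064

0.0064 Gyr


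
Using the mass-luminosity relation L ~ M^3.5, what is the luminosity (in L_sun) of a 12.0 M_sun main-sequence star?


L/L_sun = (M/M_sun)^3.5 = 12.0^3.5 = 5985.9676

5985.9676 L_sun


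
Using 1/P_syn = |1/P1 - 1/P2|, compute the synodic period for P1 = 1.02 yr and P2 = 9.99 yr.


1/P_syn = |1/P1 - 1/P2| = |1/1.02 - 1/9.99| => P_syn = 1.136

1.136 years


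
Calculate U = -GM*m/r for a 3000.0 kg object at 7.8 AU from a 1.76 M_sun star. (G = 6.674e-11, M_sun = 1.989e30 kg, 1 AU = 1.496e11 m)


M = 1.76 * 1.989e30 kg = 3.50064e+30 kg; r = 7.8 AU * 1.496e11 m/AU = 1.16688e+12 m. U = -GM*m/r = -(6.674e-11 * 3.50064e+30 * 3000.0) / 1.16688e+12 = -6.007e+11

-6.007e+11 J


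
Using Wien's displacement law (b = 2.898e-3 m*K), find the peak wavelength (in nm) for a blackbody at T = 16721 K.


lam_max = b / T = 2.898e-3 / 16721 = 1.733e-07 m = 173.315 nm

173.315 nm


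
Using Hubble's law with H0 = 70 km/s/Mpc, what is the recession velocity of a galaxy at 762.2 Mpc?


v = H0 * d = 70 * 762.2 = 53354.0

53354.0 km/s


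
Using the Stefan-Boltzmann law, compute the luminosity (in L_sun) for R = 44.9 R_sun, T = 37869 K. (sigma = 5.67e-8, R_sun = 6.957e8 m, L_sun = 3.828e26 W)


R = 44.9 * 6.957e8 m = 3.123693e+10 m. L = 4*pi*R^2*sigma*T^4 = 4*pi*(3.123693e+10)^2 * 5.67e-8 * 37869^4 = 1.429765981e+33 W. L/L_sun = 1.429765981e+33 / 3.828e26 = 3.735e+06

3.735e+06 L_sun


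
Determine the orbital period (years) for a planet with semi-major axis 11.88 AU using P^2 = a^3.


P = a^(3/2) = 11.88^1.5 = 40.9472

40.9472 years


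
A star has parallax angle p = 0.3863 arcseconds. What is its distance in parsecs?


d = 1/p = 1/0.3863 = 2.5887

2.5887 pc


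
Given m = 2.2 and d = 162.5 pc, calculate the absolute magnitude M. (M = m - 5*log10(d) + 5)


M = m - 5*log10(d) + 5 = 2.2 - 5*log10(162.5) + 5 = -3.8543

-3.8543


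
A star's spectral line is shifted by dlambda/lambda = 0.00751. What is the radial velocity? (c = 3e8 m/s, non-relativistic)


v = (dlambda/lambda) * c = 0.00751 * 3e8 = 2.253e+06

2.253e+06 m/s


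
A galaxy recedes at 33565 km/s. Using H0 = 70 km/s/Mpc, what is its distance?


d = v / H0 = 33565 / 70 = 479.5

479.5 Mpc


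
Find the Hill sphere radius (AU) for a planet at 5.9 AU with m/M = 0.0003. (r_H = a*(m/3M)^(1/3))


r_H = a * (m/3M)^(1/3) = 5.9 * (0.0003/3)^(1/3) = 0.2739

0.2739 AU


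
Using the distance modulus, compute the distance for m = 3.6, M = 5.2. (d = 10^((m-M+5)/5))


d = 10^((m - M + 5)/5) = 10^((3.6 - 5.2 + 5)/5) = 4.7863

4.7863 pc


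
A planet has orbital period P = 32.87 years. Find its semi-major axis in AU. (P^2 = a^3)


a = P^(2/3) = 32.87^(2/3) = 10.2612

10.2612 AU


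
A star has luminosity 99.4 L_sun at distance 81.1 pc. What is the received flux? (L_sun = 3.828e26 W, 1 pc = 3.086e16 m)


F = L / (4*pi*d^2) = 3.805e+28 / (4*pi*(2.503e+18)^2) = 4.834e-10

4.834e-10 W/m^2


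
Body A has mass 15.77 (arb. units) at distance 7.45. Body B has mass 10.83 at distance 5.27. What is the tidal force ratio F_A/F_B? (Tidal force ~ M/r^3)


Ratio = (M1/r1^3) / (M2/r2^3) = (15.77/7.45^3) / (10.83/5.27^3) = 0.5154

0.5154


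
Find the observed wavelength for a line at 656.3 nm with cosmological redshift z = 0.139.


lam_obs = lam_emit * (1 + z) = 656.3 * (1 + 0.139) = 747.5257

747.5257 nm


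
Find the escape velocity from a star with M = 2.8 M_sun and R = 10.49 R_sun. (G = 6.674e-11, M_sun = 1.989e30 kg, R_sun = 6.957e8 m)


M = 2.8 * 1.989e30 kg = 5.5692e+30 kg; R = 10.49 * 6.957e8 m = 7.297893e+09 m. v_esc = sqrt(2GM/R) = sqrt(2 * 6.674e-11 * 5.5692e+30 / 7.297893e+09) = 319158.0188

319158.0188 m/s


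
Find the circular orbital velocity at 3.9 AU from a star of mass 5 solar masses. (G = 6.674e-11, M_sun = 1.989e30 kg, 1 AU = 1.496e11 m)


v = sqrt(GM/r) = sqrt(6.674e-11 * 9.945e+30 / 5.834e+11) = 33728.5285

33728.5285 m/s


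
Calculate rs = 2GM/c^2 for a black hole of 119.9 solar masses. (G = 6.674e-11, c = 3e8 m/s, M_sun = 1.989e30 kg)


M = 119.9 * 1.989e30 kg = 2.384811e+32 kg. rs = 2GM/c^2 = 2 * 6.674e-11 * 2.384811e+32 / (3e8)^2 = 353693.9692

353693.9692 m


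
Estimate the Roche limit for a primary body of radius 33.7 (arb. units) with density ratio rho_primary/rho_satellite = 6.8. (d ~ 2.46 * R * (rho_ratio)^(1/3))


d_Roche = 2.46 * 33.7 * 6.8^(1/3) = 157.0609

157.0609


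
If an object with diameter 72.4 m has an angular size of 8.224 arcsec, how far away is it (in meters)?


D = size / theta_rad, theta_rad = 8.224 * pi/(180*3600) = 3.987e-05, D = 1.816e+06

1.816e+06 m


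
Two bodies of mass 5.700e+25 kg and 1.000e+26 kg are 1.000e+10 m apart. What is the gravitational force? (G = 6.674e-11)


F = G*m1*m2/r^2 = 6.674e-11 * 5.700e+25 * 1.000e+26 / (1.000e+10)^2 = 6.674e-11 * 5.700e+51 / 1.000e+20 = 3.804e+21

3.804e+21 N


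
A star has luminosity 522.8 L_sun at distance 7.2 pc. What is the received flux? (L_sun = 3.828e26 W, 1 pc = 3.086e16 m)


F = L / (4*pi*d^2) = 2.001e+29 / (4*pi*(2.222e+17)^2) = 3.226e-07

3.226e-07 W/m^2


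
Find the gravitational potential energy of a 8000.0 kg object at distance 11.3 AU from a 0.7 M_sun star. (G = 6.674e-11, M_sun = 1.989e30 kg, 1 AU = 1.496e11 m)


M = 0.7 * 1.989e30 kg = 1.3923e+30 kg; r = 11.3 AU * 1.496e11 m/AU = 1.69048e+12 m. U = -GM*m/r = -(6.674e-11 * 1.3923e+30 * 8000.0) / 1.69048e+12 = -4.397e+11

-4.397e+11 J


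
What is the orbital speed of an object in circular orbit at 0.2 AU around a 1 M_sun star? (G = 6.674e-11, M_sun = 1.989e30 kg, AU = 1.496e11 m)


v = sqrt(GM/r) = sqrt(6.674e-11 * 1.989e+30 / 2.992e+10) = 66608.5068

66608.5068 m/s


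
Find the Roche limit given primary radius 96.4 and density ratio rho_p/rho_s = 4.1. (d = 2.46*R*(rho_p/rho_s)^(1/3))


d_Roche = 2.46 * 96.4 * 4.1^(1/3) = 379.5539

379.5539


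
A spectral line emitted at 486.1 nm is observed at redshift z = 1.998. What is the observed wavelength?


lam_obs = lam_emit * (1 + z) = 486.1 * (1 + 1.998) = 1457.3278

1457.3278 nm


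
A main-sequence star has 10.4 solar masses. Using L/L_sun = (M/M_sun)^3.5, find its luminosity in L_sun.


L/L_sun = (M/M_sun)^3.5 = 10.4^3.5 = 3627.5774

3627.5774 L_sun


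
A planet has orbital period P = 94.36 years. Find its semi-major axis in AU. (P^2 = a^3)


a = P^(2/3) = 94.36^(2/3) = 20.7265

20.7265 AU


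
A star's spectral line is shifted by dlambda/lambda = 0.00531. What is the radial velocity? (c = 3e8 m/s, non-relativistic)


v = (dlambda/lambda) * c = 0.00531 * 3e8 = 1.593e+06

1.593e+06 m/s
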